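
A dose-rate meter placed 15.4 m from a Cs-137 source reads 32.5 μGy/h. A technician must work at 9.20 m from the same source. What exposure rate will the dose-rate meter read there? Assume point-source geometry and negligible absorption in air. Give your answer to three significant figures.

Using I₁d₁² = I₂d₂², scaling from 15.4 m to 9.20 m:
32.5 × (15.4/9.20)² = 32.5 × 2.802 = 91.06 μGy/h.

91.1 μGy/h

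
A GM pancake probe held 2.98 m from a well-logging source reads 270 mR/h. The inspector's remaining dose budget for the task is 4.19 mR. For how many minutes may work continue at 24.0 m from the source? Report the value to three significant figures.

Applying the 1/r² law, rate at 24.0 m:
270 × (2.98/24.0)² = 270 × 0.01542 = 4.163 mR/h.
Stay time = 4.19 mR ÷ 4.163 mR/h = 1.006 h = 60.36 min.

60.4 min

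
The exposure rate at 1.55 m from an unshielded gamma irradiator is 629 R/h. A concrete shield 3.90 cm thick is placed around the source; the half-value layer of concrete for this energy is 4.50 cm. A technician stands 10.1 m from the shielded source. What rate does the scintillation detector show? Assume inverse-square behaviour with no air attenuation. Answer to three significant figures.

Distance alone: 629 × (1.55/10.1)² = 629 × 0.02355 = 14.81 R/h.
Shield: 3.90/4.50 = 0.8667 half-value layers → attenuation 2^(−0.8667) = 0.5484.
Combined: 14.81 × 0.5484 = 8.122 R/h.

8.12 R/h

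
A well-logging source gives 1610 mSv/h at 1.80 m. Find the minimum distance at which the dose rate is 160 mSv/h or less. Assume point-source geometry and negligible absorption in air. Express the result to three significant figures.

5.71 m

Applying the 1/r² law, d₂ = d₁·√(I₁/I₂).
I₁/I₂ = 1610/160 = 10.06, so d₂ = 1.80 × √10.06 = 5.709 m.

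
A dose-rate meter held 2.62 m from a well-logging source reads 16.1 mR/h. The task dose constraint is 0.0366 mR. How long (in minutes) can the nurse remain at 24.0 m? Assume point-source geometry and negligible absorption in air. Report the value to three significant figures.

By the inverse-square law, rate at 24.0 m:
(2.62/24.0)² = 0.01192, so 16.1 × 0.01192 = 0.1919 mR/h.
Stay time = 0.0366 mR ÷ 0.1919 mR/h = 0.1907 h = 11.44 min.

11.4 min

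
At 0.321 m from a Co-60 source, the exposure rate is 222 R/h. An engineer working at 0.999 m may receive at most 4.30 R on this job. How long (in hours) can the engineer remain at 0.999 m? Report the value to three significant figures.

0.188 h

Applying the 1/r² law, rate at 0.999 m:
(0.321/0.999)² = 0.1032, so 222 × 0.1032 = 22.91 R/h.
Stay time = 4.30 R ÷ 22.91 R/h = 0.1877 h.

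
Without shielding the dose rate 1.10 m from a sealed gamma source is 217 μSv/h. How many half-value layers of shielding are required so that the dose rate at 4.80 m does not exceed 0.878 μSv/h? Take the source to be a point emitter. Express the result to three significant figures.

3.70 half-value layers

At 4.80 m, distance alone gives 217 × (1.10/4.80)² = 217 × 0.05252 = 11.40 μSv/h.
Further attenuation needed: 11.40/0.878 = 12.98.
n = log₂(12.98) = 3.698 half-value layers.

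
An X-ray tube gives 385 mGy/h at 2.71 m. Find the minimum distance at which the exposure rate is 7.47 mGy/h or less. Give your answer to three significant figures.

19.5 m

By the inverse-square law, d₂ = d₁·√(I₁/I₂).
I₁/I₂ = 385/7.47 = 51.54, so d₂ = 2.71 × √51.54 = 19.46 m.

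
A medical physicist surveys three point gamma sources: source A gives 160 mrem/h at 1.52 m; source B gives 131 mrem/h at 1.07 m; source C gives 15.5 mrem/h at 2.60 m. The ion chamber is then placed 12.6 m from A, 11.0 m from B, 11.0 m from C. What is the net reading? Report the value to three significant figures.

By superposition, sum each source's inverse-square contribution:
A: 160 × (1.52/12.6)² = 2.328 mrem/h
B: 131 × (1.07/11.0)² = 1.240 mrem/h
C: 15.5 × (2.60/11.0)² = 0.8660 mrem/h
Total = 2.328 + 1.240 + 0.8660 = 4.434 mrem/h.

4.43 mrem/h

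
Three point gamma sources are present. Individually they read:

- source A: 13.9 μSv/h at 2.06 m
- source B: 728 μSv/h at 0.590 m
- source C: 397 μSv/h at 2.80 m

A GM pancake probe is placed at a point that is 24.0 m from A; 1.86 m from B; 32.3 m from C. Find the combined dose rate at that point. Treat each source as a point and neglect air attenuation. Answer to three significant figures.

76.3 μSv/h

Each source contributes Iᵢ·(dᵢ/rᵢ)²; contributions add.
A: 13.9 × (2.06/24.0)² = 0.1024 μSv/h
B: 728 × (0.590/1.86)² = 73.25 μSv/h
C: 397 × (2.80/32.3)² = 2.983 μSv/h
Total = 0.1024 + 73.25 + 2.983 = 76.34 μSv/h.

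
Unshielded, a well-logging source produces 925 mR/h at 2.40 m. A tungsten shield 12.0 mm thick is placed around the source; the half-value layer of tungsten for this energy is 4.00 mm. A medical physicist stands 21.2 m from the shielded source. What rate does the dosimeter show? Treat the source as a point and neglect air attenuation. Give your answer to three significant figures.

1.48 mR/h

Distance alone: 925 × (2.40/21.2)² = 925 × 0.01282 = 11.86 mR/h.
Shield: 12.0/4.00 = 3.000 half-value layers → attenuation 2^(−3.000) = 0.1250.
Combined: 11.86 × 0.1250 = 1.482 mR/h.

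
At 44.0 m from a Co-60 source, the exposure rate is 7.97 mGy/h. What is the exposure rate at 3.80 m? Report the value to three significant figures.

Applying the 1/r² law, the rate at 3.80 m is
7.97 × (44.0/3.80)² = 7.97 × 134.1 = 1069 mGy/h.

1070 mGy/h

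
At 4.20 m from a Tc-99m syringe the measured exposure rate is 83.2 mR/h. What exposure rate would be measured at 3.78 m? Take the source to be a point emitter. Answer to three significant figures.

103 mR/h

Using I₁d₁² = I₂d₂², scaling from 4.20 m to 3.78 m:
83.2 × (4.20/3.78)² = 83.2 × 1.235 = 102.8 mR/h.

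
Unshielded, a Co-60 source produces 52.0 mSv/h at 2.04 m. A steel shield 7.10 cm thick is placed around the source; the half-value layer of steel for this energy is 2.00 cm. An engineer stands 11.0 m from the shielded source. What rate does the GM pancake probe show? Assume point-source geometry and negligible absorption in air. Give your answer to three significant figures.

0.153 mSv/h

Distance alone: 52.0 × (2.04/11.0)² = 52.0 × 0.03439 = 1.788 mSv/h.
Shield: 7.10/2.00 = 3.550 half-value layers → attenuation 2^(−3.550) = 0.08538.
Combined: 1.788 × 0.08538 = 0.1527 mSv/h.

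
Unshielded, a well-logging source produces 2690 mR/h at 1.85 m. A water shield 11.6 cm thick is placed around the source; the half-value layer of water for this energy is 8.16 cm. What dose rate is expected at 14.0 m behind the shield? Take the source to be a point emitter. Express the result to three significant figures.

Distance alone: (1.85/14.0)² = 0.01746, so 2690 × 0.01746 = 46.97 mR/h.
Shield: 11.6/8.16 = 1.422 half-value layers → attenuation 2^(−1.422) = 0.3732.
Combined: 46.97 × 0.3732 = 17.53 mR/h.

17.5 mR/h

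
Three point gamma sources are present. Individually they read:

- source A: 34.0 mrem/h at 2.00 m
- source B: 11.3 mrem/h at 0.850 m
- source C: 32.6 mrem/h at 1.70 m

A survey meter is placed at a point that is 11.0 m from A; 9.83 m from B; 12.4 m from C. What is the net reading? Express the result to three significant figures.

1.82 mrem/h

Each source contributes Iᵢ·(dᵢ/rᵢ)²; contributions add.
A: 34.0 × (2.00/11.0)² = 1.124 mrem/h
B: 11.3 × (0.850/9.83)² = 0.08449 mrem/h
C: 32.6 × (1.70/12.4)² = 0.6127 mrem/h
Total = 1.124 + 0.08449 + 0.6127 = 1.821 mrem/h.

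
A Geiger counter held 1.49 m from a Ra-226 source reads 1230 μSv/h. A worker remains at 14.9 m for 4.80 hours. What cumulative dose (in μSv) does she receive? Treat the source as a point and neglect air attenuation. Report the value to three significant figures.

Intensity scales as (d₁/d₂)², so rate at 14.9 m:
1230 × (1.49/14.9)² = 1230 × 0.01000 = 12.30 μSv/h.
Dose = rate × time = 12.30 μSv/h × 4.800 h = 59.04 μSv.

59.0 μSv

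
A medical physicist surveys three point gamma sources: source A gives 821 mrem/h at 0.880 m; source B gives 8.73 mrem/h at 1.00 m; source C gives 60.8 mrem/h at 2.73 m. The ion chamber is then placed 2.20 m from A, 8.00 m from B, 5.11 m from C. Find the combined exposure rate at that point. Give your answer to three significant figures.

By superposition, sum each source's inverse-square contribution:
A: 821 × (0.880/2.20)² = 131.4 mrem/h
B: 8.73 × (1.00/8.00)² = 0.1364 mrem/h
C: 60.8 × (2.73/5.11)² = 17.35 mrem/h
Total = 131.4 + 0.1364 + 17.35 = 148.9 mrem/h.

149 mrem/h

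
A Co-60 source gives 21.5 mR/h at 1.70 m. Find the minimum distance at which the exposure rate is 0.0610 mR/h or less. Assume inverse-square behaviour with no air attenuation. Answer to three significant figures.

31.9 m

By the inverse-square law, d₂ = d₁·√(I₁/I₂).
I₁/I₂ = 21.5/0.0610 = 352.5, so d₂ = 1.70 × √352.5 = 31.92 m.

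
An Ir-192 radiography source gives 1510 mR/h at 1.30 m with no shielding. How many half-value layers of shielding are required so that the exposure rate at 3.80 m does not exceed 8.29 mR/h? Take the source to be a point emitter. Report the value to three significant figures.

At 3.80 m, distance alone gives 1510 × (1.30/3.80)² = 1510 × 0.1170 = 176.7 mR/h.
Further attenuation needed: 176.7/8.29 = 21.31.
n = log₂(21.31) = 4.413 half-value layers.

4.41 half-value layers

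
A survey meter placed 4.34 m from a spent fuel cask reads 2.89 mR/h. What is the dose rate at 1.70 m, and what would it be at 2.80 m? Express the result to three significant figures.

By the inverse-square law,
At 1.70 m: 2.89 × (4.34/1.70)² = 2.89 × 6.518 = 18.84 mR/h
At 2.80 m: 18.84 × (1.70/2.80)² = 18.84 × 0.3686 = 6.944 mR/h.

18.8 mR/h; 6.94 mR/h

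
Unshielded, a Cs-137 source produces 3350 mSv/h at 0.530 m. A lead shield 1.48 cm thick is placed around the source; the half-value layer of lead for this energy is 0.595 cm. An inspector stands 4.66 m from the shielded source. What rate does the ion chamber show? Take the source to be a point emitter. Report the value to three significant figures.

Distance alone: 3350 × (0.530/4.66)² = 3350 × 0.01294 = 43.35 mSv/h.
Shield: 1.48/0.595 = 2.487 half-value layers → attenuation 2^(−2.487) = 0.1784.
Combined: 43.35 × 0.1784 = 7.734 mSv/h.

7.73 mSv/h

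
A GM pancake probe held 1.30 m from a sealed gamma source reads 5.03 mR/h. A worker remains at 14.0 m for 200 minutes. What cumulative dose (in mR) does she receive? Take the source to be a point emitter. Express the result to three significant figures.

0.145 mR

Since intensity falls as 1/r², rate at 14.0 m:
5.03 × (1.30/14.0)² = 5.03 × 0.008622 = 0.04337 mR/h.
Dose = rate × time = 0.04337 mR/h × 3.333 h = 0.1446 mR.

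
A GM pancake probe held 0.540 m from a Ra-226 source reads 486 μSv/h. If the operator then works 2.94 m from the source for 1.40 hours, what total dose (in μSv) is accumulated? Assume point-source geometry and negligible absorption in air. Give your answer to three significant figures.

23.0 μSv

Since intensity falls as 1/r², rate at 2.94 m:
486 × (0.540/2.94)² = 486 × 0.03374 = 16.40 μSv/h.
Dose = rate × time = 16.40 μSv/h × 1.400 h = 22.96 μSv.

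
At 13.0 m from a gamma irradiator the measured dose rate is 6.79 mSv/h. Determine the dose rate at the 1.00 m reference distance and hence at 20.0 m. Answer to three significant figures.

Intensity scales as (d₁/d₂)², so
At 1.00 m: (13.0/1.00)² = 169.0, so 6.79 × 169.0 = 1148 mSv/h
At 20.0 m: 1148 × (1.00/20.0)² = 1148 × 0.002500 = 2.870 mSv/h.

1150 mSv/h; 2.87 mSv/h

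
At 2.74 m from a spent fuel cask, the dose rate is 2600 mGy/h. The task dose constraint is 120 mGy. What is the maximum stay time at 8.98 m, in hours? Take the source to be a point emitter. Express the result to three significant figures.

0.496 h

Since intensity falls as 1/r², rate at 8.98 m:
(2.74/8.98)² = 0.09310, so 2600 × 0.09310 = 242.1 mGy/h.
Stay time = 120 mGy ÷ 242.1 mGy/h = 0.4957 h.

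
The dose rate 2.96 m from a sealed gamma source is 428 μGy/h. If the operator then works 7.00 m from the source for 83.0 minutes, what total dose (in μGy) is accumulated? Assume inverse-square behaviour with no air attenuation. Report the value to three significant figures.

106 μGy

Intensity scales as (d₁/d₂)², so rate at 7.00 m:
428 × (2.96/7.00)² = 428 × 0.1788 = 76.53 μGy/h.
Dose = rate × time = 76.53 μGy/h × 1.383 h = 105.8 μGy.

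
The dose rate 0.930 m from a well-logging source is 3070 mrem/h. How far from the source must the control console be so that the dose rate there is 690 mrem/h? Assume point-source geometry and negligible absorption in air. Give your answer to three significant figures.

Applying the 1/r² law, d₂ = d₁·√(I₁/I₂).
I₁/I₂ = 3070/690 = 4.449, so d₂ = 0.930 × √4.449 = 1.962 m.

1.96 m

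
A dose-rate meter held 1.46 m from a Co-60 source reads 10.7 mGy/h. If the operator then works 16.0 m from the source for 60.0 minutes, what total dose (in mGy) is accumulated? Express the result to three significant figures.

Since intensity falls as 1/r², rate at 16.0 m:
(1.46/16.0)² = 0.008327, so 10.7 × 0.008327 = 0.08910 mGy/h.
Dose = rate × time = 0.08910 mGy/h × 1.000 h = 0.08910 mGy.

0.0891 mGy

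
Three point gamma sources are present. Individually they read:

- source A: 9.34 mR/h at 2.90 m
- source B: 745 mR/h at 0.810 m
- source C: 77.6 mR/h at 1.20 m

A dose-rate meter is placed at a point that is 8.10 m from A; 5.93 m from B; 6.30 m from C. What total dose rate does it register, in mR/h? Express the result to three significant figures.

17.9 mR/h

Each source contributes Iᵢ·(dᵢ/rᵢ)²; contributions add.
A: 9.34 × (2.90/8.10)² = 1.197 mR/h
B: 745 × (0.810/5.93)² = 13.90 mR/h
C: 77.6 × (1.20/6.30)² = 2.815 mR/h
Total = 1.197 + 13.90 + 2.815 = 17.91 mR/h.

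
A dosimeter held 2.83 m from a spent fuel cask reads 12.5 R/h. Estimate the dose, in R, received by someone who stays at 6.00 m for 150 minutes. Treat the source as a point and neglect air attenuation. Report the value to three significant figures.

Applying the 1/r² law, rate at 6.00 m:
12.5 × (2.83/6.00)² = 12.5 × 0.2225 = 2.781 R/h.
Dose = rate × time = 2.781 R/h × 2.500 h = 6.953 R.

6.95 R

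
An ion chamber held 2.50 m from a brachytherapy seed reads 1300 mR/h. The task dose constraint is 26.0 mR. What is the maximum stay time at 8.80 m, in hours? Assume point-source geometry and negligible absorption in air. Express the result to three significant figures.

Applying the 1/r² law, rate at 8.80 m:
1300 × (2.50/8.80)² = 1300 × 0.08071 = 104.9 mR/h.
Stay time = 26.0 mR ÷ 104.9 mR/h = 0.2479 h.

0.248 h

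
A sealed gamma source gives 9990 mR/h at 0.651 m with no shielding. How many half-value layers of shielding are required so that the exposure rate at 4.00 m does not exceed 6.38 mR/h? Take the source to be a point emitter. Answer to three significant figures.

5.37 half-value layers

At 4.00 m, distance alone gives 9990 × (0.651/4.00)² = 9990 × 0.02649 = 264.6 mR/h.
Further attenuation needed: 264.6/6.38 = 41.47.
n = log₂(41.47) = 5.374 half-value layers.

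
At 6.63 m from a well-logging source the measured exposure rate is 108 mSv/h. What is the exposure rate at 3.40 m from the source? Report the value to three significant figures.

411 mSv/h

Applying the 1/r² law, scaling from 6.63 m to 3.40 m:
(6.63/3.40)² = 3.802, so 108 × 3.802 = 410.6 mSv/h.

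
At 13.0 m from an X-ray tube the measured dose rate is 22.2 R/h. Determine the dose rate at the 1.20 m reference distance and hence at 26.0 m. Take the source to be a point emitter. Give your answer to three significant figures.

Intensity scales as (d₁/d₂)², so
At 1.20 m: (13.0/1.20)² = 117.4, so 22.2 × 117.4 = 2606 R/h
At 26.0 m: 2606 × (1.20/26.0)² = 2606 × 0.002130 = 5.551 R/h.

2610 R/h; 5.55 R/h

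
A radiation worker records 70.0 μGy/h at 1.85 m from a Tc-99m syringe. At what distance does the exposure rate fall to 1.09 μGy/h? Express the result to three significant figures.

14.8 m

By the inverse-square law, d₂ = d₁·√(I₁/I₂).
I₁/I₂ = 70.0/1.09 = 64.22, so d₂ = 1.85 × √64.22 = 14.83 m.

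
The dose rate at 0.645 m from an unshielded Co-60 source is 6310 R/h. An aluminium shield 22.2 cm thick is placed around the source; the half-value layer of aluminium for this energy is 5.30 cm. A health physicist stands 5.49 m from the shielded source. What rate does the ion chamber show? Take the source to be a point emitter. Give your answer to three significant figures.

4.78 R/h

Distance alone: 6310 × (0.645/5.49)² = 6310 × 0.01380 = 87.08 R/h.
Shield: 22.2/5.30 = 4.189 half-value layers → attenuation 2^(−4.189) = 0.05483.
Combined: 87.08 × 0.05483 = 4.775 R/h.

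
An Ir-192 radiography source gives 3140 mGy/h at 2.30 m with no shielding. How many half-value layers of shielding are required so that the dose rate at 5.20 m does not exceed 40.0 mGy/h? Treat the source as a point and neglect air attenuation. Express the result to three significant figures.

3.94 half-value layers

At 5.20 m, distance alone gives 3140 × (2.30/5.20)² = 3140 × 0.1956 = 614.2 mGy/h.
Further attenuation needed: 614.2/40.0 = 15.36.
n = log₂(15.36) = 3.941 half-value layers.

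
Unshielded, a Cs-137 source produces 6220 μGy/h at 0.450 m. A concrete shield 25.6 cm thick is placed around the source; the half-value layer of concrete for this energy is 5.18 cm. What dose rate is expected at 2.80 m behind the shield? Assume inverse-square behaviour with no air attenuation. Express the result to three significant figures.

Distance alone: 6220 × (0.450/2.80)² = 6220 × 0.02583 = 160.7 μGy/h.
Shield: 25.6/5.18 = 4.942 half-value layers → attenuation 2^(−4.942) = 0.03253.
Combined: 160.7 × 0.03253 = 5.228 μGy/h.

5.23 μGy/h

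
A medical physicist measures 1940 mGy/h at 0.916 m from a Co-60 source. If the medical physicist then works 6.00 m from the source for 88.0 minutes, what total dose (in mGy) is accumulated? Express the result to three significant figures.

Applying the 1/r² law, rate at 6.00 m:
1940 × (0.916/6.00)² = 1940 × 0.02331 = 45.22 mGy/h.
Dose = rate × time = 45.22 mGy/h × 1.467 h = 66.34 mGy.

66.3 mGy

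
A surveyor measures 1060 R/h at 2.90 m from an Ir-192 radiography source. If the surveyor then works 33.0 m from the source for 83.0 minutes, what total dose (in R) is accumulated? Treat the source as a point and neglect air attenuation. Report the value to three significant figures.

11.3 R

Using I₁d₁² = I₂d₂², rate at 33.0 m:
(2.90/33.0)² = 0.007723, so 1060 × 0.007723 = 8.186 R/h.
Dose = rate × time = 8.186 R/h × 1.383 h = 11.32 R.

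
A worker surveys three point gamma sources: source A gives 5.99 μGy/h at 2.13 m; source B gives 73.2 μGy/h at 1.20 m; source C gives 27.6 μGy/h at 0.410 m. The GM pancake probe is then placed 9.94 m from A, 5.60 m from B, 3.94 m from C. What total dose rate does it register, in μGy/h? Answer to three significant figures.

Each source contributes Iᵢ·(dᵢ/rᵢ)²; contributions add.
A: 5.99 × (2.13/9.94)² = 0.2751 μGy/h
B: 73.2 × (1.20/5.60)² = 3.361 μGy/h
C: 27.6 × (0.410/3.94)² = 0.2989 μGy/h
Total = 0.2751 + 3.361 + 0.2989 = 3.935 μGy/h.

3.94 μGy/h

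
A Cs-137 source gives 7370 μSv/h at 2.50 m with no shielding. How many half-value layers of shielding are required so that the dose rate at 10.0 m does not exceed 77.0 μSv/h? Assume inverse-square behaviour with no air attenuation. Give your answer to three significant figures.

2.58 half-value layers

At 10.0 m, distance alone gives 7370 × (2.50/10.0)² = 7370 × 0.06250 = 460.6 μSv/h.
Further attenuation needed: 460.6/77.0 = 5.982.
n = log₂(5.982) = 2.581 half-value layers.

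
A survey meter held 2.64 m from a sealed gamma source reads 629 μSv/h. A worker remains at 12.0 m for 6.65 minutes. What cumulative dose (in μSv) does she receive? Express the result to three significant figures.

Applying the 1/r² law, rate at 12.0 m:
(2.64/12.0)² = 0.04840, so 629 × 0.04840 = 30.44 μSv/h.
Dose = rate × time = 30.44 μSv/h × 0.1108 h = 3.373 μSv.

3.37 μSv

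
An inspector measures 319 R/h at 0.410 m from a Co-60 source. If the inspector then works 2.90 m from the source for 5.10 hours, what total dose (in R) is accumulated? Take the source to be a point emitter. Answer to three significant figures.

Using I₁d₁² = I₂d₂², rate at 2.90 m:
319 × (0.410/2.90)² = 319 × 0.01999 = 6.377 R/h.
Dose = rate × time = 6.377 R/h × 5.100 h = 32.52 R.

32.5 R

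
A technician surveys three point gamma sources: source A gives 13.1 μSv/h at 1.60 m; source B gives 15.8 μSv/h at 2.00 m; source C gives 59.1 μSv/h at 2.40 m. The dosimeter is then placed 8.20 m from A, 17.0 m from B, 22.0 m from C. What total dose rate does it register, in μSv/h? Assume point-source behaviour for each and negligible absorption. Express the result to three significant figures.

1.42 μSv/h

By superposition, sum each source's inverse-square contribution:
A: 13.1 × (1.60/8.20)² = 0.4988 μSv/h
B: 15.8 × (2.00/17.0)² = 0.2187 μSv/h
C: 59.1 × (2.40/22.0)² = 0.7033 μSv/h
Total = 0.4988 + 0.2187 + 0.7033 = 1.421 μSv/h.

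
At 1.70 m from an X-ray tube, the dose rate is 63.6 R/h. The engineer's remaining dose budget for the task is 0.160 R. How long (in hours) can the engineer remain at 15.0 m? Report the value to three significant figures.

Intensity scales as (d₁/d₂)², so rate at 15.0 m:
(1.70/15.0)² = 0.01284, so 63.6 × 0.01284 = 0.8166 R/h.
Stay time = 0.160 R ÷ 0.8166 R/h = 0.1959 h.

0.196 h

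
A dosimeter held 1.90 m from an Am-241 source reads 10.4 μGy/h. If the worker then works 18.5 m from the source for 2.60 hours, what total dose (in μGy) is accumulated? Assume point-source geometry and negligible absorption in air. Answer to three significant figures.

0.285 μGy

Applying the 1/r² law, rate at 18.5 m:
10.4 × (1.90/18.5)² = 10.4 × 0.01055 = 0.1097 μGy/h.
Dose = rate × time = 0.1097 μGy/h × 2.600 h = 0.2852 μGy.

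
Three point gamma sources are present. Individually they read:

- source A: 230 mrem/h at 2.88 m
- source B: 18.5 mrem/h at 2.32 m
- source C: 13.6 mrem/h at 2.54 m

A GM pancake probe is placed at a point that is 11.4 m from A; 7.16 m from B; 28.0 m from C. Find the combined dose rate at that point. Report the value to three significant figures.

16.7 mrem/h

By superposition, sum each source's inverse-square contribution:
A: 230 × (2.88/11.4)² = 14.68 mrem/h
B: 18.5 × (2.32/7.16)² = 1.942 mrem/h
C: 13.6 × (2.54/28.0)² = 0.1119 mrem/h
Total = 14.68 + 1.942 + 0.1119 = 16.73 mrem/h.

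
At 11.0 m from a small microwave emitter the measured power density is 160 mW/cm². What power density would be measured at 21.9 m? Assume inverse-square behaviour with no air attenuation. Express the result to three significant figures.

40.4 mW/cm²

Using I₁d₁² = I₂d₂², scaling from 11.0 m to 21.9 m:
(11.0/21.9)² = 0.2523, so 160 × 0.2523 = 40.37 mW/cm².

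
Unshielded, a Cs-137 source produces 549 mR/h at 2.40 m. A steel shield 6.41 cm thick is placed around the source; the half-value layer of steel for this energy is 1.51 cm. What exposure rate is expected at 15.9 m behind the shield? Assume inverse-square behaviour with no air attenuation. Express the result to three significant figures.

Distance alone: 549 × (2.40/15.9)² = 549 × 0.02278 = 12.51 mR/h.
Shield: 6.41/1.51 = 4.245 half-value layers → attenuation 2^(−4.245) = 0.05274.
Combined: 12.51 × 0.05274 = 0.6598 mR/h.

0.660 mR/h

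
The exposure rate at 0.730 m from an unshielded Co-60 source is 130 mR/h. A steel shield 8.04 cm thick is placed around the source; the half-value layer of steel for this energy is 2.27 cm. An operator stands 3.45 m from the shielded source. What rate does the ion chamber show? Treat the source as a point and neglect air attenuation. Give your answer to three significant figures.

Distance alone: (0.730/3.45)² = 0.04477, so 130 × 0.04477 = 5.820 mR/h.
Shield: 8.04/2.27 = 3.542 half-value layers → attenuation 2^(−3.542) = 0.08585.
Combined: 5.820 × 0.08585 = 0.4996 mR/h.

0.500 mR/h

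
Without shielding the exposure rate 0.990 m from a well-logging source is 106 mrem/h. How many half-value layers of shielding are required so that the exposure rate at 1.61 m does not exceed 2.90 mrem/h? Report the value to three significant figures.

At 1.61 m, distance alone gives (0.990/1.61)² = 0.3781, so 106 × 0.3781 = 40.08 mrem/h.
Further attenuation needed: 40.08/2.90 = 13.82.
n = log₂(13.82) = 3.789 half-value layers.

3.79 half-value layers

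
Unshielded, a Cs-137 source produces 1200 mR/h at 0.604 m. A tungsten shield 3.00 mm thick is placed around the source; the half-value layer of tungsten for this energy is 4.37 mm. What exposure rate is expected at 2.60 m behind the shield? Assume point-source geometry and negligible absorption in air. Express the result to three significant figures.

40.2 mR/h

Distance alone: (0.604/2.60)² = 0.05397, so 1200 × 0.05397 = 64.76 mR/h.
Shield: 3.00/4.37 = 0.6865 half-value layers → attenuation 2^(−0.6865) = 0.6214.
Combined: 64.76 × 0.6214 = 40.24 mR/h.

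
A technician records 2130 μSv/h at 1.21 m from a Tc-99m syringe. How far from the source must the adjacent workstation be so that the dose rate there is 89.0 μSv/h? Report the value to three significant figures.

5.92 m

Since intensity falls as 1/r², d₂ = d₁·√(I₁/I₂).
I₁/I₂ = 2130/89.0 = 23.93, so d₂ = 1.21 × √23.93 = 5.919 m.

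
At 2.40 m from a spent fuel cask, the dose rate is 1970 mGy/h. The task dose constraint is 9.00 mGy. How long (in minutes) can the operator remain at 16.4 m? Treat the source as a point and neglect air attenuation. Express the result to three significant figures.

Since intensity falls as 1/r², rate at 16.4 m:
(2.40/16.4)² = 0.02142, so 1970 × 0.02142 = 42.20 mGy/h.
Stay time = 9.00 mGy ÷ 42.20 mGy/h = 0.2133 h = 12.80 min.

12.8 min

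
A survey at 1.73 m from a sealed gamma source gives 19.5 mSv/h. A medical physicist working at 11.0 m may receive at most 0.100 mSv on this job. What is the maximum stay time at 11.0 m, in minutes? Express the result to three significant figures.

12.4 min

Intensity scales as (d₁/d₂)², so rate at 11.0 m:
(1.73/11.0)² = 0.02473, so 19.5 × 0.02473 = 0.4822 mSv/h.
Stay time = 0.100 mSv ÷ 0.4822 mSv/h = 0.2074 h = 12.44 min.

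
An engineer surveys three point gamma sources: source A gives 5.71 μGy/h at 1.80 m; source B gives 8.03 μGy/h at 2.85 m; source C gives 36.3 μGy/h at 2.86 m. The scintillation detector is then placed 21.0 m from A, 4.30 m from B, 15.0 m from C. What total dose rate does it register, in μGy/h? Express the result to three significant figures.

4.89 μGy/h

Each source contributes Iᵢ·(dᵢ/rᵢ)²; contributions add.
A: 5.71 × (1.80/21.0)² = 0.04195 μGy/h
B: 8.03 × (2.85/4.30)² = 3.528 μGy/h
C: 36.3 × (2.86/15.0)² = 1.320 μGy/h
Total = 0.04195 + 3.528 + 1.320 = 4.890 μGy/h.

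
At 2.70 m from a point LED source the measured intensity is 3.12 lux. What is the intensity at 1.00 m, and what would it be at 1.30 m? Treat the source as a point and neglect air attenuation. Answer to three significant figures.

Applying the 1/r² law,
At 1.00 m: 3.12 × (2.70/1.00)² = 3.12 × 7.290 = 22.74 lux
At 1.30 m: (1.00/1.30)² = 0.5917, so 22.74 × 0.5917 = 13.46 lux.

22.7 lux; 13.5 lux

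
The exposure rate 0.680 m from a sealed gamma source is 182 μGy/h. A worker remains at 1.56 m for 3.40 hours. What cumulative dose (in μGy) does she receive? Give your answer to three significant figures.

118 μGy

Intensity scales as (d₁/d₂)², so rate at 1.56 m:
(0.680/1.56)² = 0.1900, so 182 × 0.1900 = 34.58 μGy/h.
Dose = rate × time = 34.58 μGy/h × 3.400 h = 117.6 μGy.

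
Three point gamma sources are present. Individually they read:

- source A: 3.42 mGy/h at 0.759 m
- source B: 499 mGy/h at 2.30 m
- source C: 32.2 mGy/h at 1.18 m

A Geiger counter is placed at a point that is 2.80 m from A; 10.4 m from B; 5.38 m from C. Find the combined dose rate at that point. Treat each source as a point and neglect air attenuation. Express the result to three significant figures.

By superposition, sum each source's inverse-square contribution:
A: 3.42 × (0.759/2.80)² = 0.2513 mGy/h
B: 499 × (2.30/10.4)² = 24.41 mGy/h
C: 32.2 × (1.18/5.38)² = 1.549 mGy/h
Total = 0.2513 + 24.41 + 1.549 = 26.21 mGy/h.

26.2 mGy/h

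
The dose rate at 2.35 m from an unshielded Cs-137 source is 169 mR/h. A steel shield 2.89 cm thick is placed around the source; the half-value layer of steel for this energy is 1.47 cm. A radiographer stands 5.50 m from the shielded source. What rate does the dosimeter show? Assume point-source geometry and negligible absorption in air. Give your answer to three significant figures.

Distance alone: 169 × (2.35/5.50)² = 169 × 0.1826 = 30.86 mR/h.
Shield: 2.89/1.47 = 1.966 half-value layers → attenuation 2^(−1.966) = 0.2560.
Combined: 30.86 × 0.2560 = 7.900 mR/h.

7.90 mR/h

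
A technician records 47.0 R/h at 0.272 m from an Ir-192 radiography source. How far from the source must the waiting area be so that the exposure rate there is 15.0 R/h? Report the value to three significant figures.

0.481 m

Using I₁d₁² = I₂d₂², d₂ = d₁·√(I₁/I₂).
I₁/I₂ = 47.0/15.0 = 3.133, so d₂ = 0.272 × √3.133 = 0.4814 m.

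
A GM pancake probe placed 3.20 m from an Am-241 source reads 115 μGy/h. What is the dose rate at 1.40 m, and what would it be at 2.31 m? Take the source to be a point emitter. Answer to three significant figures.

601 μGy/h; 221 μGy/h

Since intensity falls as 1/r²,
At 1.40 m: (3.20/1.40)² = 5.224, so 115 × 5.224 = 600.8 μGy/h
At 2.31 m: (1.40/2.31)² = 0.3673, so 600.8 × 0.3673 = 220.7 μGy/h.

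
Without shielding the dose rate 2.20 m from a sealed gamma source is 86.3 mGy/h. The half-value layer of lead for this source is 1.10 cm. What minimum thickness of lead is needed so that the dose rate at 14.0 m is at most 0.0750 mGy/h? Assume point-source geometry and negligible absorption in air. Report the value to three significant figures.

At 14.0 m, distance alone gives 86.3 × (2.20/14.0)² = 86.3 × 0.02469 = 2.131 mGy/h.
Further attenuation needed: 2.131/0.0750 = 28.41.
n = log₂(28.41) = 4.828 half-value layers.
Thickness = 4.828 × 1.10 cm = 5.311 cm.

5.31 cm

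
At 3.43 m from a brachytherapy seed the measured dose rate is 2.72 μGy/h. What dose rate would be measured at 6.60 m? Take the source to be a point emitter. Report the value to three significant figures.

Since intensity falls as 1/r², scaling from 3.43 m to 6.60 m:
(3.43/6.60)² = 0.2701, so 2.72 × 0.2701 = 0.7347 μGy/h.

0.735 μGy/h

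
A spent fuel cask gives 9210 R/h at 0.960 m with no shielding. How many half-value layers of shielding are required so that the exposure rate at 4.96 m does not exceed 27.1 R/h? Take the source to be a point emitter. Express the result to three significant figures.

At 4.96 m, distance alone gives (0.960/4.96)² = 0.03746, so 9210 × 0.03746 = 345.0 R/h.
Further attenuation needed: 345.0/27.1 = 12.73.
n = log₂(12.73) = 3.670 half-value layers.

3.67 half-value layers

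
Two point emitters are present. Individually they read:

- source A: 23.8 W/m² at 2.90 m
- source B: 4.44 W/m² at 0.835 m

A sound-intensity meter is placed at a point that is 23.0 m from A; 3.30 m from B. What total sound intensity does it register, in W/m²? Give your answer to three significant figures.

0.663 W/m²

Each source contributes Iᵢ·(dᵢ/rᵢ)²; contributions add.
A: 23.8 × (2.90/23.0)² = 0.3784 W/m²
B: 4.44 × (0.835/3.30)² = 0.2843 W/m²
Total = 0.3784 + 0.2843 = 0.6627 W/m².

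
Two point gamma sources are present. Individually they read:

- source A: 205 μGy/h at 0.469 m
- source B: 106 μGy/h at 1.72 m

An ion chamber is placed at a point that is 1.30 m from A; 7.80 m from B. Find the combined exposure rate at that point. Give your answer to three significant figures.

31.8 μGy/h

By superposition, sum each source's inverse-square contribution:
A: 205 × (0.469/1.30)² = 26.68 μGy/h
B: 106 × (1.72/7.80)² = 5.154 μGy/h
Total = 26.68 + 5.154 = 31.83 μGy/h.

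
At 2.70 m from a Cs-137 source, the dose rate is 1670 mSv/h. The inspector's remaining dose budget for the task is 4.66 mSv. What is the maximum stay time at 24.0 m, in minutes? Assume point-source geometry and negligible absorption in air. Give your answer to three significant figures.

13.2 min

Applying the 1/r² law, rate at 24.0 m:
1670 × (2.70/24.0)² = 1670 × 0.01266 = 21.14 mSv/h.
Stay time = 4.66 mSv ÷ 21.14 mSv/h = 0.2204 h = 13.22 min.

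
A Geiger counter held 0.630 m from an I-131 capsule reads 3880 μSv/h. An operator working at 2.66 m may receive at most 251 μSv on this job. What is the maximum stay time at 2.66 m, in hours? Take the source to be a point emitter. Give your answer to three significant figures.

1.15 h

Applying the 1/r² law, rate at 2.66 m:
3880 × (0.630/2.66)² = 3880 × 0.05609 = 217.6 μSv/h.
Stay time = 251 μSv ÷ 217.6 μSv/h = 1.153 h.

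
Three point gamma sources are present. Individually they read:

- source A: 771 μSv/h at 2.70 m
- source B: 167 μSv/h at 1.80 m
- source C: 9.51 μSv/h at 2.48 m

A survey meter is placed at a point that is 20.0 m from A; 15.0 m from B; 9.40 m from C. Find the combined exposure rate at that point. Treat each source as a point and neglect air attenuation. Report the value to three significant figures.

17.1 μSv/h

Each source contributes Iᵢ·(dᵢ/rᵢ)²; contributions add.
A: 771 × (2.70/20.0)² = 14.05 μSv/h
B: 167 × (1.80/15.0)² = 2.405 μSv/h
C: 9.51 × (2.48/9.40)² = 0.6620 μSv/h
Total = 14.05 + 2.405 + 0.6620 = 17.12 μSv/h.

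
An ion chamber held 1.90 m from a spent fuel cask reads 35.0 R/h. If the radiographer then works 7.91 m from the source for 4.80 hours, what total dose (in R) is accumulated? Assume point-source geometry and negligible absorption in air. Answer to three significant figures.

By the inverse-square law, rate at 7.91 m:
(1.90/7.91)² = 0.05770, so 35.0 × 0.05770 = 2.019 R/h.
Dose = rate × time = 2.019 R/h × 4.800 h = 9.691 R.

9.69 R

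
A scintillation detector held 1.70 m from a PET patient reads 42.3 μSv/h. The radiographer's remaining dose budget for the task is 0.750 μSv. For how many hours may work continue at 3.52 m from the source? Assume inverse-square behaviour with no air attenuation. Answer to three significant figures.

Applying the 1/r² law, rate at 3.52 m:
42.3 × (1.70/3.52)² = 42.3 × 0.2332 = 9.864 μSv/h.
Stay time = 0.750 μSv ÷ 9.864 μSv/h = 0.07603 h.

0.0760 h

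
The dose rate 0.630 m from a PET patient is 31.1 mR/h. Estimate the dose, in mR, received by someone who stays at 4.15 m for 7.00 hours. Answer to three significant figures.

5.02 mR

By the inverse-square law, rate at 4.15 m:
(0.630/4.15)² = 0.02305, so 31.1 × 0.02305 = 0.7169 mR/h.
Dose = rate × time = 0.7169 mR/h × 7.000 h = 5.018 mR.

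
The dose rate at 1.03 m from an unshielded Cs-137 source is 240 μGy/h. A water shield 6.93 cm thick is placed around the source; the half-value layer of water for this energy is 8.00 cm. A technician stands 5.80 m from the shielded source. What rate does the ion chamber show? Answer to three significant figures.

4.15 μGy/h

Distance alone: 240 × (1.03/5.80)² = 240 × 0.03154 = 7.570 μGy/h.
Shield: 6.93/8.00 = 0.8662 half-value layers → attenuation 2^(−0.8662) = 0.5486.
Combined: 7.570 × 0.5486 = 4.153 μGy/h.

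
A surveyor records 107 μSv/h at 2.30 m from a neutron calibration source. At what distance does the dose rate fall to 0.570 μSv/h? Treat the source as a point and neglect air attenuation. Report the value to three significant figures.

Intensity scales as (d₁/d₂)², so d₂ = d₁·√(I₁/I₂).
I₁/I₂ = 107/0.570 = 187.7, so d₂ = 2.30 × √187.7 = 31.51 m.

31.5 m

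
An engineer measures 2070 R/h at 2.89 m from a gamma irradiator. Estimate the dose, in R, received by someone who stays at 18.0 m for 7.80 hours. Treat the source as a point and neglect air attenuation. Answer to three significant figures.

416 R

By the inverse-square law, rate at 18.0 m:
2070 × (2.89/18.0)² = 2070 × 0.02578 = 53.36 R/h.
Dose = rate × time = 53.36 R/h × 7.800 h = 416.2 R.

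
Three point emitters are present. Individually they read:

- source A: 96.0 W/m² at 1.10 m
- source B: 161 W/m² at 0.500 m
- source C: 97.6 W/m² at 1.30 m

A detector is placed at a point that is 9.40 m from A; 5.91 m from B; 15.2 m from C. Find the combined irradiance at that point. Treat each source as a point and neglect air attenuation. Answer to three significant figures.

3.18 W/m²

Each source contributes Iᵢ·(dᵢ/rᵢ)²; contributions add.
A: 96.0 × (1.10/9.40)² = 1.315 W/m²
B: 161 × (0.500/5.91)² = 1.152 W/m²
C: 97.6 × (1.30/15.2)² = 0.7139 W/m²
Total = 1.315 + 1.152 + 0.7139 = 3.181 W/m².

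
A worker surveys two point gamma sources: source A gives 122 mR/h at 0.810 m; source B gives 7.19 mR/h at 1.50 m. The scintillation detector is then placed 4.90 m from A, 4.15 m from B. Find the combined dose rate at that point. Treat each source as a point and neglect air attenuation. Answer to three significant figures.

Each source contributes Iᵢ·(dᵢ/rᵢ)²; contributions add.
A: 122 × (0.810/4.90)² = 3.334 mR/h
B: 7.19 × (1.50/4.15)² = 0.9393 mR/h
Total = 3.334 + 0.9393 = 4.273 mR/h.

4.27 mR/h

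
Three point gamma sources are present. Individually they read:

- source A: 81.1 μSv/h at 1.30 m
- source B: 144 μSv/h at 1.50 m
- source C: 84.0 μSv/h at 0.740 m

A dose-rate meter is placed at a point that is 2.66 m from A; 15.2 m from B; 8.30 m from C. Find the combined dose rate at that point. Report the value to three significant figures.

By superposition, sum each source's inverse-square contribution:
A: 81.1 × (1.30/2.66)² = 19.37 μSv/h
B: 144 × (1.50/15.2)² = 1.402 μSv/h
C: 84.0 × (0.740/8.30)² = 0.6677 μSv/h
Total = 19.37 + 1.402 + 0.6677 = 21.44 μSv/h.

21.4 μSv/h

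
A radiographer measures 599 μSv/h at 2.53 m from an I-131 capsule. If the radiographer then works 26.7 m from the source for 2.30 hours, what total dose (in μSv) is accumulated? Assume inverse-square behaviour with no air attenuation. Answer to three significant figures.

12.4 μSv

Applying the 1/r² law, rate at 26.7 m:
599 × (2.53/26.7)² = 599 × 0.008979 = 5.378 μSv/h.
Dose = rate × time = 5.378 μSv/h × 2.300 h = 12.37 μSv.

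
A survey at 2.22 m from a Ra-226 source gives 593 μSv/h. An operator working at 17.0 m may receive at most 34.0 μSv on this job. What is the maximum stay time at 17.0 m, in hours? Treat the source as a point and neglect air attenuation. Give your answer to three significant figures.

3.36 h

Applying the 1/r² law, rate at 17.0 m:
593 × (2.22/17.0)² = 593 × 0.01705 = 10.11 μSv/h.
Stay time = 34.0 μSv ÷ 10.11 μSv/h = 3.363 h.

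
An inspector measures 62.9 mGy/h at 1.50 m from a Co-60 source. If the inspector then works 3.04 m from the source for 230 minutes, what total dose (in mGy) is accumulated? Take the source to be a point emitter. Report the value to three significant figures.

Since intensity falls as 1/r², rate at 3.04 m:
62.9 × (1.50/3.04)² = 62.9 × 0.2435 = 15.32 mGy/h.
Dose = rate × time = 15.32 mGy/h × 3.833 h = 58.72 mGy.

58.7 mGy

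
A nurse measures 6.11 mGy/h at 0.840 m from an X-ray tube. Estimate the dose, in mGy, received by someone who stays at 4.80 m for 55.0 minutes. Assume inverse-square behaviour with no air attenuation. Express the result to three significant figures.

0.172 mGy

Applying the 1/r² law, rate at 4.80 m:
6.11 × (0.840/4.80)² = 6.11 × 0.03062 = 0.1871 mGy/h.
Dose = rate × time = 0.1871 mGy/h × 0.9167 h = 0.1715 mGy.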